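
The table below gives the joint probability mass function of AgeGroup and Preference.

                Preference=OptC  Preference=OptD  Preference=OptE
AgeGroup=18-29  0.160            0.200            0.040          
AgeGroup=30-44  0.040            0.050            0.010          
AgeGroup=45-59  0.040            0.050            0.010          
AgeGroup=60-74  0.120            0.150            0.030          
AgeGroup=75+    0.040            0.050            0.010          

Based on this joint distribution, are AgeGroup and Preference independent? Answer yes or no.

yes

Every cell satisfies P(AgeGroup,Preference) = P(AgeGroup)·P(Preference). For instance P(AgeGroup=30-44) = 0.100, P(Preference=OptD) = 0.500, and 0.100×0.500 = 0.050 matches the joint entry. So AgeGroup and Preference are independent.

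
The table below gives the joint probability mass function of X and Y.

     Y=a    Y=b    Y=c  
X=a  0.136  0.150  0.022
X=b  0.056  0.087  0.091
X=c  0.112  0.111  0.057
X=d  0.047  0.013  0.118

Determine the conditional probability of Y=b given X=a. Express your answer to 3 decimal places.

P(X=a) = 0.136 + 0.150 + 0.022 = 0.308.
P(Y=b | X=a) = 0.150/0.308 = 0.487.

0.487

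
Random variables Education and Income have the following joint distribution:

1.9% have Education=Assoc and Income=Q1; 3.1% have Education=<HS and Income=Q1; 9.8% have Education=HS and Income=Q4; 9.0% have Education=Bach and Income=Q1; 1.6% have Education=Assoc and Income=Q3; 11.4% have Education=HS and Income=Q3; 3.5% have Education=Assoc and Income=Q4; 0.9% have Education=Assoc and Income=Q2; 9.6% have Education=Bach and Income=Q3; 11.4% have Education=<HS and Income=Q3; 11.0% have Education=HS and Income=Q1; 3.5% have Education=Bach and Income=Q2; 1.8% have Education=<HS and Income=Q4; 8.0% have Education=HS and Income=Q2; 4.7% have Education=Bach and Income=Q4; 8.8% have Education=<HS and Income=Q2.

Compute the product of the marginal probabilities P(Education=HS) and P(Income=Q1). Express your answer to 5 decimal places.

P(Education=HS) = 0.110 + 0.080 + 0.114 + 0.098 = 0.402.
P(Income=Q1) = 0.031 + 0.110 + 0.019 + 0.090 = 0.250.
Product: 0.402 × 0.250 = 0.10050.

0.10050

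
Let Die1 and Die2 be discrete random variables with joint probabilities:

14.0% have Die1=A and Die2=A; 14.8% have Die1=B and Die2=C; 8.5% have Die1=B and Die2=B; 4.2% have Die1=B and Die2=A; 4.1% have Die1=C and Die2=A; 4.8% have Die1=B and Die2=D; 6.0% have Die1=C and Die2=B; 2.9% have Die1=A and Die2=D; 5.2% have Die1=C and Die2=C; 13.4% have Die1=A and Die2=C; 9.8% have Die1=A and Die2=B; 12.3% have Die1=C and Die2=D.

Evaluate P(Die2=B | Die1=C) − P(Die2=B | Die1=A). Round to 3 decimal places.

-0.027

P(Die1=C) = 0.041 + 0.060 + 0.052 + 0.123 = 0.276; P(Die2=B | Die1=C) = 0.060/0.276 = 0.2174.
P(Die1=A) = 0.140 + 0.098 + 0.134 + 0.029 = 0.401; P(Die2=B | Die1=A) = 0.098/0.401 = 0.2444.
Difference = -0.027.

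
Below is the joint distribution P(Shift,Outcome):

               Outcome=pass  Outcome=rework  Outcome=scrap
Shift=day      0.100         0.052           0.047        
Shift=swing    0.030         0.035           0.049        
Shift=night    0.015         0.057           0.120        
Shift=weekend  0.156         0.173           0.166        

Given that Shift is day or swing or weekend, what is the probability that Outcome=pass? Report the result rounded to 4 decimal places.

0.3540

P(Shift=day) = 0.100 + 0.052 + 0.047 = 0.199.
P(Shift=swing) = 0.030 + 0.035 + 0.049 = 0.114.
P(Shift=weekend) = 0.156 + 0.173 + 0.166 = 0.495.
P(Shift ∈ {day, swing, weekend}) = 0.199 + 0.114 + 0.495 = 0.808; P(Outcome=pass, Shift ∈ {day, swing, weekend}) = 0.100 + 0.030 + 0.156 = 0.286.
P(Outcome=pass | Shift ∈ {day, swing, weekend}) = 0.286/0.808 = 0.3540.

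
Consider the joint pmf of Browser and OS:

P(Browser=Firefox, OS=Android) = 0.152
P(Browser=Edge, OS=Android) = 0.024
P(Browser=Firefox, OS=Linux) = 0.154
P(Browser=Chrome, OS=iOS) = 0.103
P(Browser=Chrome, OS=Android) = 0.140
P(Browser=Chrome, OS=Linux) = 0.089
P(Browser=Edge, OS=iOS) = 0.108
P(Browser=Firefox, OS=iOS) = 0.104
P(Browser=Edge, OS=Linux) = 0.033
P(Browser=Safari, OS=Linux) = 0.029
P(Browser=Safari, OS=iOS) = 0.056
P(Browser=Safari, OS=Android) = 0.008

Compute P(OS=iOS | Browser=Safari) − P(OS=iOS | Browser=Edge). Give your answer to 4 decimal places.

P(Browser=Safari) = 0.029 + 0.056 + 0.008 = 0.093; P(OS=iOS | Browser=Safari) = 0.056/0.093 = 0.60215.
P(Browser=Edge) = 0.033 + 0.108 + 0.024 = 0.165; P(OS=iOS | Browser=Edge) = 0.108/0.165 = 0.65455.
Difference = -0.0524.

-0.0524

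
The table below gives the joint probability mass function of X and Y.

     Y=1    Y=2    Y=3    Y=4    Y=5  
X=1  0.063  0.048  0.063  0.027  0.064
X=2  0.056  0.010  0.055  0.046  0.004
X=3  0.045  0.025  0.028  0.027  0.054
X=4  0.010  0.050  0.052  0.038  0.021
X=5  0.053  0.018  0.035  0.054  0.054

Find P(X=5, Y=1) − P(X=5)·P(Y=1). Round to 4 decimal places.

P(X=5) = 0.053 + 0.018 + 0.035 + 0.054 + 0.054 = 0.214.
P(Y=1) = 0.063 + 0.056 + 0.045 + 0.010 + 0.053 = 0.227.
P(X=5, Y=1) − P(X=5)P(Y=1) = 0.053 − 0.214×0.227 = 0.0044.

0.0044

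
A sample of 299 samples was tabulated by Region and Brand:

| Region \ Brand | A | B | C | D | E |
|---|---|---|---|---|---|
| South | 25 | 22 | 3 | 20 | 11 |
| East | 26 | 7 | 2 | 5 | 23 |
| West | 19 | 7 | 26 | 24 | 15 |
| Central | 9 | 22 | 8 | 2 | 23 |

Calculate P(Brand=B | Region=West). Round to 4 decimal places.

Total with Region=West: 19 + 7 + 26 + 24 + 15 = 91.
P(Brand=B | Region=West) = 7/91 = 0.0769.

0.0769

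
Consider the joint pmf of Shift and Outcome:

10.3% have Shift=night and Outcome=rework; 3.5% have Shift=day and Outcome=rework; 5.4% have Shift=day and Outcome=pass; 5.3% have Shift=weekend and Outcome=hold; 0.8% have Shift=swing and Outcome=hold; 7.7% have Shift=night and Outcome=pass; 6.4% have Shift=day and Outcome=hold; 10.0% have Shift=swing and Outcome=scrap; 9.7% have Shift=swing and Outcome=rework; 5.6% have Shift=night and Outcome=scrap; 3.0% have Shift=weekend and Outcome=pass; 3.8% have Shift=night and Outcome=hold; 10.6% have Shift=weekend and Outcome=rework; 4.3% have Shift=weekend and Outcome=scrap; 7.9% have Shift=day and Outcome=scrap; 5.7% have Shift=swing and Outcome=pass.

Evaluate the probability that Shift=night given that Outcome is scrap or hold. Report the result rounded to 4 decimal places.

0.2132

P(Outcome=scrap) = 0.079 + 0.100 + 0.056 + 0.043 = 0.278.
P(Outcome=hold) = 0.064 + 0.008 + 0.038 + 0.053 = 0.163.
P(Outcome ∈ {scrap, hold}) = 0.278 + 0.163 = 0.441; P(Shift=night, Outcome ∈ {scrap, hold}) = 0.056 + 0.038 = 0.094.
P(Shift=night | Outcome ∈ {scrap, hold}) = 0.094/0.441 = 0.2132.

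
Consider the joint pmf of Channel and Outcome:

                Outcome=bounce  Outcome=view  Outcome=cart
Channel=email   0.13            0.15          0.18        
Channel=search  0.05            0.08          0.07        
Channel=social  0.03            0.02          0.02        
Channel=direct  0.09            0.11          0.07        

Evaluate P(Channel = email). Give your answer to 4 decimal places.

P(Channel=email) = 0.13 + 0.15 + 0.18 = 0.46.

0.4600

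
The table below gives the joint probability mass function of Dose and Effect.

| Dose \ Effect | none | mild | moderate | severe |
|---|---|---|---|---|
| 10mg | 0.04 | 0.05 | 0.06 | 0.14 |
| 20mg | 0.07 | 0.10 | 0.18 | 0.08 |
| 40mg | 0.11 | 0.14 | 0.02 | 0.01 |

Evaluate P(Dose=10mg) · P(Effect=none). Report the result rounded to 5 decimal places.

P(Dose=10mg) = 0.04 + 0.05 + 0.06 + 0.14 = 0.29.
P(Effect=none) = 0.04 + 0.07 + 0.11 = 0.22.
Product: 0.29 × 0.22 = 0.06380.

0.06380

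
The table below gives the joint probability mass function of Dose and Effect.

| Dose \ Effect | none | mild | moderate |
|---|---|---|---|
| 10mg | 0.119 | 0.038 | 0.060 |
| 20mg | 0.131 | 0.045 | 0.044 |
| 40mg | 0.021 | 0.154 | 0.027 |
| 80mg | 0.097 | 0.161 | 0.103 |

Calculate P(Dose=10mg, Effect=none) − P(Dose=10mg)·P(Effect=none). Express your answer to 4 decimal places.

P(Dose=10mg) = 0.119 + 0.038 + 0.060 = 0.217.
P(Effect=none) = 0.119 + 0.131 + 0.021 + 0.097 = 0.368.
P(Dose=10mg, Effect=none) − P(Dose=10mg)P(Effect=none) = 0.119 − 0.217×0.368 = 0.0391.

0.0391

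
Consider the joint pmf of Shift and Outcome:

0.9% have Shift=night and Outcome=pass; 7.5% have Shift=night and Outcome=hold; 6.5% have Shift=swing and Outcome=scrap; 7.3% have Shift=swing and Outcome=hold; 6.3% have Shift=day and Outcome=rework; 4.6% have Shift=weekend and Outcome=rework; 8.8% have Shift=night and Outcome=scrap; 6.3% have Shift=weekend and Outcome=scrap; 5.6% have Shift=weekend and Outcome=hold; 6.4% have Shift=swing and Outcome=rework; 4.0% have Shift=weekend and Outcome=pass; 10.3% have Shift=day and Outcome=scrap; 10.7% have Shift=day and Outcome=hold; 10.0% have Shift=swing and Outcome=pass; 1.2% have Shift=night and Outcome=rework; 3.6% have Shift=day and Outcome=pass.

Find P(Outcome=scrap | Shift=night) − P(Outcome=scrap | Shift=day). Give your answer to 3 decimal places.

0.145

P(Shift=night) = 0.009 + 0.012 + 0.088 + 0.075 = 0.184; P(Outcome=scrap | Shift=night) = 0.088/0.184 = 0.4783.
P(Shift=day) = 0.036 + 0.063 + 0.103 + 0.107 = 0.309; P(Outcome=scrap | Shift=day) = 0.103/0.309 = 0.3333.
Difference = 0.145.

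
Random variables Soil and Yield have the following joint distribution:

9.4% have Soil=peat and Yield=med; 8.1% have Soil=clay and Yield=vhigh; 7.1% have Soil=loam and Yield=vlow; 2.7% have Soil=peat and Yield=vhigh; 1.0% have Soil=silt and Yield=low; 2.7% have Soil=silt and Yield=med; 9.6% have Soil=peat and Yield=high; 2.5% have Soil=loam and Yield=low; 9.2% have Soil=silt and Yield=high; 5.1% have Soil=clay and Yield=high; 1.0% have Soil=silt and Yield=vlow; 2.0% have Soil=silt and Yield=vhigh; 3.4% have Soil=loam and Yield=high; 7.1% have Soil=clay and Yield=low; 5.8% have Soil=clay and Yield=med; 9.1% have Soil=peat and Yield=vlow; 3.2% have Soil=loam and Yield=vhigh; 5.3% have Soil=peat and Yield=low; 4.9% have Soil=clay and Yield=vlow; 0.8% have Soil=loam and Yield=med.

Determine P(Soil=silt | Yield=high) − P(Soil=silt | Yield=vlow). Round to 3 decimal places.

0.292

P(Yield=high) = 0.034 + 0.051 + 0.092 + 0.096 = 0.273; P(Soil=silt | Yield=high) = 0.092/0.273 = 0.3370.
P(Yield=vlow) = 0.071 + 0.049 + 0.010 + 0.091 = 0.221; P(Soil=silt | Yield=vlow) = 0.010/0.221 = 0.0452.
Difference = 0.292.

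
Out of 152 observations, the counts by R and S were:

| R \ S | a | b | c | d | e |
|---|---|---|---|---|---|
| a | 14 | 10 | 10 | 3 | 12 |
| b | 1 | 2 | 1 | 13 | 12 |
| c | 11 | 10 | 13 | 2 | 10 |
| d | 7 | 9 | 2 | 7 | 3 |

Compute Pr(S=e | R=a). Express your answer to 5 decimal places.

0.24490

Total with R=a: 14 + 10 + 10 + 3 + 12 = 49.
P(S=e | R=a) = 12/49 = 0.24490.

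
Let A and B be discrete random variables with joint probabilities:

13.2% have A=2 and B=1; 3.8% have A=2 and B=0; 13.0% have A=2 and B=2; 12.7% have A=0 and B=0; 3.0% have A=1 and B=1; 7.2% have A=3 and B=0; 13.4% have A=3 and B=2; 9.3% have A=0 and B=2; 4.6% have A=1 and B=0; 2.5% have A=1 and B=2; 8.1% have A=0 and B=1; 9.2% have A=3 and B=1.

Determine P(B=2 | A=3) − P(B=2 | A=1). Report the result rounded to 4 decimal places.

0.2021

P(A=3) = 0.072 + 0.092 + 0.134 = 0.298; P(B=2 | A=3) = 0.134/0.298 = 0.44966.
P(A=1) = 0.046 + 0.030 + 0.025 = 0.101; P(B=2 | A=1) = 0.025/0.101 = 0.24752.
Difference = 0.2021.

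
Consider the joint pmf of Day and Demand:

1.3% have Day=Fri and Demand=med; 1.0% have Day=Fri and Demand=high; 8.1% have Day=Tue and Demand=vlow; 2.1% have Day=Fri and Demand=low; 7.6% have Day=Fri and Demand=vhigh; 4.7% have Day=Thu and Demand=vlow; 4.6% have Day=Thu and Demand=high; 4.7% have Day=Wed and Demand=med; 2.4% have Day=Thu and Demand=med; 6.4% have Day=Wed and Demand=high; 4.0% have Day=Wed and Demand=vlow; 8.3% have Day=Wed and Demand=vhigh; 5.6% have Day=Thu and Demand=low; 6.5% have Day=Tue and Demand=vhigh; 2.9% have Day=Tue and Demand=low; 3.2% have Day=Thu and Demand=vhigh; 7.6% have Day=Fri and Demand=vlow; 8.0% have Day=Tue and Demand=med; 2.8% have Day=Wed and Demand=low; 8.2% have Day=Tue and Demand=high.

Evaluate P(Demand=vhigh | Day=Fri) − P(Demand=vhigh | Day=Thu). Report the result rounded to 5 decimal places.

P(Day=Fri) = 0.076 + 0.021 + 0.013 + 0.010 + 0.076 = 0.196; P(Demand=vhigh | Day=Fri) = 0.076/0.196 = 0.387755.
P(Day=Thu) = 0.047 + 0.056 + 0.024 + 0.046 + 0.032 = 0.205; P(Demand=vhigh | Day=Thu) = 0.032/0.205 = 0.156098.
Difference = 0.23166.

0.23166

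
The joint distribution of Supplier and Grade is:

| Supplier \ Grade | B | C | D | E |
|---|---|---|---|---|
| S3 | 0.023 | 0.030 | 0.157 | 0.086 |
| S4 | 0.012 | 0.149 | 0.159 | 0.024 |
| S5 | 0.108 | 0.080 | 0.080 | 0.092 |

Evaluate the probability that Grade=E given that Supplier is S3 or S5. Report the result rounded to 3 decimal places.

0.271

P(Supplier=S3) = 0.023 + 0.030 + 0.157 + 0.086 = 0.296.
P(Supplier=S5) = 0.108 + 0.080 + 0.080 + 0.092 = 0.360.
P(Supplier ∈ {S3, S5}) = 0.296 + 0.360 = 0.656; P(Grade=E, Supplier ∈ {S3, S5}) = 0.086 + 0.092 = 0.178.
P(Grade=E | Supplier ∈ {S3, S5}) = 0.178/0.656 = 0.271.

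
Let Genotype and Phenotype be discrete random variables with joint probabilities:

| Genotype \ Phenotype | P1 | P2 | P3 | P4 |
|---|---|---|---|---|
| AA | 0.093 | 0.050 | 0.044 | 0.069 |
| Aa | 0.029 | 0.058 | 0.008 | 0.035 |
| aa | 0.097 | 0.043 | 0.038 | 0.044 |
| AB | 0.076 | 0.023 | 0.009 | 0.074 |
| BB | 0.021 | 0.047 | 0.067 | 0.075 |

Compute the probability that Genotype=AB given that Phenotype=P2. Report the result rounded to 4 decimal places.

0.1041

P(Phenotype=P2) = 0.050 + 0.058 + 0.043 + 0.023 + 0.047 = 0.221.
P(Genotype=AB | Phenotype=P2) = 0.023/0.221 = 0.1041.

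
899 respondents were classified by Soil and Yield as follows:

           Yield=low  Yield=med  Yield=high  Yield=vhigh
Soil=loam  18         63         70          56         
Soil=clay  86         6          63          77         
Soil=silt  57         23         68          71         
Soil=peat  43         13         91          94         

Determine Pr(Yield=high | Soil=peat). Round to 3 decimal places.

Total with Soil=peat: 43 + 13 + 91 + 94 = 241.
P(Yield=high | Soil=peat) = 91/241 = 0.378.

0.378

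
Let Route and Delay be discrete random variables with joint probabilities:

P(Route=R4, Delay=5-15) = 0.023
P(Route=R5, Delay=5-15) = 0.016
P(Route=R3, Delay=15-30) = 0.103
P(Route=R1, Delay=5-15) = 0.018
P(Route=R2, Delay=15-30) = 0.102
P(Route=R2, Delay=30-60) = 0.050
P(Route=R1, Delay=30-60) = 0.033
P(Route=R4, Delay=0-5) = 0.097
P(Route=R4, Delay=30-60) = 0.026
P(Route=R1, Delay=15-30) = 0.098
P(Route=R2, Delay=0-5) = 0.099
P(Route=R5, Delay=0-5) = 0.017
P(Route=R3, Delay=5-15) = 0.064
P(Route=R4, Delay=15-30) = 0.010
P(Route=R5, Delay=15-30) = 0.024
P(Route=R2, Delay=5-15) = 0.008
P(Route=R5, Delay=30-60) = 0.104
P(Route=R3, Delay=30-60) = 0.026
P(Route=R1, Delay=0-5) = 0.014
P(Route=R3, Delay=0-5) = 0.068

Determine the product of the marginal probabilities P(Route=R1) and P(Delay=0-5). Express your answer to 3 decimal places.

P(Route=R1) = 0.014 + 0.018 + 0.098 + 0.033 = 0.163.
P(Delay=0-5) = 0.014 + 0.099 + 0.068 + 0.097 + 0.017 = 0.295.
Product: 0.163 × 0.295 = 0.048.

0.048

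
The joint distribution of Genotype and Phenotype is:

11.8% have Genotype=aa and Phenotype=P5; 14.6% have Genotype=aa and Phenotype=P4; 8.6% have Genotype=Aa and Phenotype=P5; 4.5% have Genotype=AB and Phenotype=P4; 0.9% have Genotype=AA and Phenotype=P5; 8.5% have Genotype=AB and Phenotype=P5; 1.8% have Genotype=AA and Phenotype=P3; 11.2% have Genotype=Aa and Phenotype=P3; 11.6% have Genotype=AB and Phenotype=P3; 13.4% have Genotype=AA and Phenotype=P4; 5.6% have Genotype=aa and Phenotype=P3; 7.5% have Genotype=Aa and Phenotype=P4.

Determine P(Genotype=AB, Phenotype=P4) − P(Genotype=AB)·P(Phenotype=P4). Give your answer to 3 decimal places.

P(Genotype=AB) = 0.116 + 0.045 + 0.085 = 0.246.
P(Phenotype=P4) = 0.134 + 0.075 + 0.146 + 0.045 = 0.400.
P(Genotype=AB, Phenotype=P4) − P(Genotype=AB)P(Phenotype=P4) = 0.045 − 0.246×0.400 = -0.053.

-0.053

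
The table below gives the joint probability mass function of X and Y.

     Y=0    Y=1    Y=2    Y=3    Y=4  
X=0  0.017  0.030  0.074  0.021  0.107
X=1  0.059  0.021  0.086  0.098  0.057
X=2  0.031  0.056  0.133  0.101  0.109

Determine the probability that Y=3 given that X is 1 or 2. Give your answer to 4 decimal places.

P(X=1) = 0.059 + 0.021 + 0.086 + 0.098 + 0.057 = 0.321.
P(X=2) = 0.031 + 0.056 + 0.133 + 0.101 + 0.109 = 0.430.
P(X ∈ {1, 2}) = 0.321 + 0.430 = 0.751; P(Y=3, X ∈ {1, 2}) = 0.098 + 0.101 = 0.199.
P(Y=3 | X ∈ {1, 2}) = 0.199/0.751 = 0.2650.

0.2650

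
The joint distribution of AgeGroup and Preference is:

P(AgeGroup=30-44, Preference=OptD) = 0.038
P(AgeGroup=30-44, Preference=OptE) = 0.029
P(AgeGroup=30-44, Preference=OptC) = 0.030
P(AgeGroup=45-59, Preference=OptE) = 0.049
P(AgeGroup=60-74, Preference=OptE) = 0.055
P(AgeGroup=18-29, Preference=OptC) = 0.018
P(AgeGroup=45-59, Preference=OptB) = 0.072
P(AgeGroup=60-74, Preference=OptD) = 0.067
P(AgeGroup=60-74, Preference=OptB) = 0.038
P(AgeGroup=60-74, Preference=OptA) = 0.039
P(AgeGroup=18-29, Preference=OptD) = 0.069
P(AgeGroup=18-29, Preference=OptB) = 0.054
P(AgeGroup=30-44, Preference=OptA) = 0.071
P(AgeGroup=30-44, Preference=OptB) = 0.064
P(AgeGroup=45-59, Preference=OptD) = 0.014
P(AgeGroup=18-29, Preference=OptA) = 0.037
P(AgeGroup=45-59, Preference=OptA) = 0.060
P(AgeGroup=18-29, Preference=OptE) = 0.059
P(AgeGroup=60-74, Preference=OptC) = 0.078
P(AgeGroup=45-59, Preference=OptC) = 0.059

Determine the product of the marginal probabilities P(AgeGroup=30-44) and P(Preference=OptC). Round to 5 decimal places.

0.04292

P(AgeGroup=30-44) = 0.071 + 0.064 + 0.030 + 0.038 + 0.029 = 0.232.
P(Preference=OptC) = 0.018 + 0.030 + 0.059 + 0.078 = 0.185.
Product: 0.232 × 0.185 = 0.04292.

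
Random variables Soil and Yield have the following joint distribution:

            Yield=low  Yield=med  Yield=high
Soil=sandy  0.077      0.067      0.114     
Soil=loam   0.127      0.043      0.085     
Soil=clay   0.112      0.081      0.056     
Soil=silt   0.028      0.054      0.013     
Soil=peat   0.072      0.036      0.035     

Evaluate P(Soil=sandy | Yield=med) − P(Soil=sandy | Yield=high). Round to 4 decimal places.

-0.1378

P(Yield=med) = 0.067 + 0.043 + 0.081 + 0.054 + 0.036 = 0.281; P(Soil=sandy | Yield=med) = 0.067/0.281 = 0.23843.
P(Yield=high) = 0.114 + 0.085 + 0.056 + 0.013 + 0.035 = 0.303; P(Soil=sandy | Yield=high) = 0.114/0.303 = 0.37624.
Difference = -0.1378.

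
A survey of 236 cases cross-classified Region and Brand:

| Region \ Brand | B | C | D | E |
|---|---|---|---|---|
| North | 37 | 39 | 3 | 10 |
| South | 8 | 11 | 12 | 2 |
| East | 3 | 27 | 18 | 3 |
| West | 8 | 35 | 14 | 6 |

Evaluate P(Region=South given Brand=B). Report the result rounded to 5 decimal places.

Total with Brand=B: 37 + 8 + 3 + 8 = 56.
P(Region=South | Brand=B) = 8/56 = 0.14286.

0.14286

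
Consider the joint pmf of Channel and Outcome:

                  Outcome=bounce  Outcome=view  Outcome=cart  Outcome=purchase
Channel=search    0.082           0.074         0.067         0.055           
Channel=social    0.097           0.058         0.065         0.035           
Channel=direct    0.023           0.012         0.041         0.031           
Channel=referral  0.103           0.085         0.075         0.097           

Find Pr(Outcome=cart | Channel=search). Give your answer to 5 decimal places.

0.24101

P(Channel=search) = 0.082 + 0.074 + 0.067 + 0.055 = 0.278.
P(Outcome=cart | Channel=search) = 0.067/0.278 = 0.24101.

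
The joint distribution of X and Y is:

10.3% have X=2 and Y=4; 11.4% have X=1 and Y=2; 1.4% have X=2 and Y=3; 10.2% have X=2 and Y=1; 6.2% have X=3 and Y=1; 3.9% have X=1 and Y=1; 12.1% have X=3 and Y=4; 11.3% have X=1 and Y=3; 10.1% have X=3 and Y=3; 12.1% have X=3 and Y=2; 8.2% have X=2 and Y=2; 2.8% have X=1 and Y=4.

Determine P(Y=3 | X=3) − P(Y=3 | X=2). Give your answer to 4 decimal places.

0.2029

P(X=3) = 0.062 + 0.121 + 0.101 + 0.121 = 0.405; P(Y=3 | X=3) = 0.101/0.405 = 0.24938.
P(X=2) = 0.102 + 0.082 + 0.014 + 0.103 = 0.301; P(Y=3 | X=2) = 0.014/0.301 = 0.04651.
Difference = 0.2029.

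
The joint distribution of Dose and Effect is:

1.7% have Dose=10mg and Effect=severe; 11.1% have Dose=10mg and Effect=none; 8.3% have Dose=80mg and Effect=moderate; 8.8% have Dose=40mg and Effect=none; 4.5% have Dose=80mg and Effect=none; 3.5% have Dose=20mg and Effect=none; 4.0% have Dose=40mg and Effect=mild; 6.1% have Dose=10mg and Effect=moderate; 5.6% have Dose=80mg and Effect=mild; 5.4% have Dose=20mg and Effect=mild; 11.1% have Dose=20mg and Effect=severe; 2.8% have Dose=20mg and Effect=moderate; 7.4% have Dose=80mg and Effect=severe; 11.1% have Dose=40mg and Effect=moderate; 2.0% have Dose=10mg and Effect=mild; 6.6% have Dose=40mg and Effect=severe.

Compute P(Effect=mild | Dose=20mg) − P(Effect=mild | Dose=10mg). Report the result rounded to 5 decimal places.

P(Dose=20mg) = 0.035 + 0.054 + 0.028 + 0.111 = 0.228; P(Effect=mild | Dose=20mg) = 0.054/0.228 = 0.236842.
P(Dose=10mg) = 0.111 + 0.020 + 0.061 + 0.017 = 0.209; P(Effect=mild | Dose=10mg) = 0.020/0.209 = 0.095694.
Difference = 0.14115.

0.14115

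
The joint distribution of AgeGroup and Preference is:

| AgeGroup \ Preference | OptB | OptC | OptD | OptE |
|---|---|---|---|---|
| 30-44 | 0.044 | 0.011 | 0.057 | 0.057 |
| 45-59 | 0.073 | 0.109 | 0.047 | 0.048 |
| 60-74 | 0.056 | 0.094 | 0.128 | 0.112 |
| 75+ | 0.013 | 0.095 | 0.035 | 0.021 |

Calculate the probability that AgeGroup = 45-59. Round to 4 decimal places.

P(AgeGroup=45-59) = 0.073 + 0.109 + 0.047 + 0.048 = 0.277.

0.2770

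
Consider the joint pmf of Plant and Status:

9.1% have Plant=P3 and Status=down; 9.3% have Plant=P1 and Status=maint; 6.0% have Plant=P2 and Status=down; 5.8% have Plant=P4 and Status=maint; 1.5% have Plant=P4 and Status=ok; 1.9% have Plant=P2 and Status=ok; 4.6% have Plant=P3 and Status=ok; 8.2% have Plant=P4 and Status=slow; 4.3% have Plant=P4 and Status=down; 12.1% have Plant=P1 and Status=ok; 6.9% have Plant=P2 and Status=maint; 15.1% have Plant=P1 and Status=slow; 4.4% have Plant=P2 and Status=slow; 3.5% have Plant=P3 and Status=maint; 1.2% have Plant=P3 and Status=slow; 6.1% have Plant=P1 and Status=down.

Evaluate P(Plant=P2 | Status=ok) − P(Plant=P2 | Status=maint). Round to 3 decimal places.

-0.176

P(Status=ok) = 0.121 + 0.019 + 0.046 + 0.015 = 0.201; P(Plant=P2 | Status=ok) = 0.019/0.201 = 0.0945.
P(Status=maint) = 0.093 + 0.069 + 0.035 + 0.058 = 0.255; P(Plant=P2 | Status=maint) = 0.069/0.255 = 0.2706.
Difference = -0.176.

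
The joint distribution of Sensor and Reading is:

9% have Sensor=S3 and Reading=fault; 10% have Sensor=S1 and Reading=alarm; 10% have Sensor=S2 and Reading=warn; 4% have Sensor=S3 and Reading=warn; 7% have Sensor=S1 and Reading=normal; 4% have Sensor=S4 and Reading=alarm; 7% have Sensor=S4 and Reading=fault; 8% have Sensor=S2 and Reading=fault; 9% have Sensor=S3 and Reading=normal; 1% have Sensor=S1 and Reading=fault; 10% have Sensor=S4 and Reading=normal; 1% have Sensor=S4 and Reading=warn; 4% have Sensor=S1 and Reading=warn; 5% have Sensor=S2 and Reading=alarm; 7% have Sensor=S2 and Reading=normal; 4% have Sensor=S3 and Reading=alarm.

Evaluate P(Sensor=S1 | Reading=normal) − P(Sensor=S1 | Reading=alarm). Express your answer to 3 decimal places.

-0.223

P(Reading=normal) = 0.07 + 0.07 + 0.09 + 0.10 = 0.33; P(Sensor=S1 | Reading=normal) = 0.07/0.33 = 0.2121.
P(Reading=alarm) = 0.10 + 0.05 + 0.04 + 0.04 = 0.23; P(Sensor=S1 | Reading=alarm) = 0.10/0.23 = 0.4348.
Difference = -0.223.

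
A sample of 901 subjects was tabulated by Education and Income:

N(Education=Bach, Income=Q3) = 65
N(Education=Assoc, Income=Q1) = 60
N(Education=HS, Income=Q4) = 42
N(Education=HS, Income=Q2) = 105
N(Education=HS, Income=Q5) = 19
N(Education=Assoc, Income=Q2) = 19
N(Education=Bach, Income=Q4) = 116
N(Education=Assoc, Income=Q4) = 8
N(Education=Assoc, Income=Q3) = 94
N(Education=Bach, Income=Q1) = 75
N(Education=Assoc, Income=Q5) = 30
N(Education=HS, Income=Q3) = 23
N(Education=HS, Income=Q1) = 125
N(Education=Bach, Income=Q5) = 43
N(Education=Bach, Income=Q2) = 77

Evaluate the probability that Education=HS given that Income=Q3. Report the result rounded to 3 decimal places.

Total with Income=Q3: 23 + 94 + 65 = 182.
P(Education=HS | Income=Q3) = 23/182 = 0.126.

0.126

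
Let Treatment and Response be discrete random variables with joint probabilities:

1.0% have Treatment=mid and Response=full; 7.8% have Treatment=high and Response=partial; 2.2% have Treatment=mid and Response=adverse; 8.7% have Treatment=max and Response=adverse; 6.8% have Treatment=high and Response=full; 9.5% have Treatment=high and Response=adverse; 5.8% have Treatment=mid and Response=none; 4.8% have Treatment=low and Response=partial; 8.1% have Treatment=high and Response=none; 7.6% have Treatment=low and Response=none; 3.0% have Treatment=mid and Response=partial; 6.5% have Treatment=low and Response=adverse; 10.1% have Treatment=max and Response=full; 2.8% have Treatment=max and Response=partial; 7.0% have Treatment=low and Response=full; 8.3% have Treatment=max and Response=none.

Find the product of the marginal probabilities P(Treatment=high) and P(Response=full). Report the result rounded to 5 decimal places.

P(Treatment=high) = 0.081 + 0.078 + 0.068 + 0.095 = 0.322.
P(Response=full) = 0.070 + 0.010 + 0.068 + 0.101 = 0.249.
Product: 0.322 × 0.249 = 0.08018.

0.08018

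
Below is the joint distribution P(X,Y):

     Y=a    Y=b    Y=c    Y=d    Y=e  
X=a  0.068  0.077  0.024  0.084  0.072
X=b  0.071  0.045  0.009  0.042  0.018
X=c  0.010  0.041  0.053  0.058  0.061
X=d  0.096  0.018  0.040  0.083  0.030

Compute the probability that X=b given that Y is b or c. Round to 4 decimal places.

0.1759

P(Y=b) = 0.077 + 0.045 + 0.041 + 0.018 = 0.181.
P(Y=c) = 0.024 + 0.009 + 0.053 + 0.040 = 0.126.
P(Y ∈ {b, c}) = 0.181 + 0.126 = 0.307; P(X=b, Y ∈ {b, c}) = 0.045 + 0.009 = 0.054.
P(X=b | Y ∈ {b, c}) = 0.054/0.307 = 0.1759.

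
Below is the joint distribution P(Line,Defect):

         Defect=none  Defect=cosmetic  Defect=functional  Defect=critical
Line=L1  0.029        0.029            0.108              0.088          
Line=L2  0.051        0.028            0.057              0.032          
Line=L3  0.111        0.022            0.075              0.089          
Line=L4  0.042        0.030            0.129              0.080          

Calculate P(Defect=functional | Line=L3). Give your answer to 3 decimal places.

P(Line=L3) = 0.111 + 0.022 + 0.075 + 0.089 = 0.297.
P(Defect=functional | Line=L3) = 0.075/0.297 = 0.253.

0.253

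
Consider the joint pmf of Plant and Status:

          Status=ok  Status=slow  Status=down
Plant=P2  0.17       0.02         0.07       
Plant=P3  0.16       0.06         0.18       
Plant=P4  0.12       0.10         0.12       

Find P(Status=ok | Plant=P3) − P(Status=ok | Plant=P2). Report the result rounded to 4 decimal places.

-0.2538

P(Plant=P3) = 0.16 + 0.06 + 0.18 = 0.40; P(Status=ok | Plant=P3) = 0.16/0.40 = 0.40000.
P(Plant=P2) = 0.17 + 0.02 + 0.07 = 0.26; P(Status=ok | Plant=P2) = 0.17/0.26 = 0.65385.
Difference = -0.2538.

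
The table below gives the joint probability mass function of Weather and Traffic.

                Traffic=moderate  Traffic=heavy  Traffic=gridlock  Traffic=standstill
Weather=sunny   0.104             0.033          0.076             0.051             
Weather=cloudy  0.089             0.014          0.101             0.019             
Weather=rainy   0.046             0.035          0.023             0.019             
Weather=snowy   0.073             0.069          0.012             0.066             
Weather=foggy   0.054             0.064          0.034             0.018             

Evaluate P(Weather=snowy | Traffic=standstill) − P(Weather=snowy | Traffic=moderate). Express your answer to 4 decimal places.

0.1820

P(Traffic=standstill) = 0.051 + 0.019 + 0.019 + 0.066 + 0.018 = 0.173; P(Weather=snowy | Traffic=standstill) = 0.066/0.173 = 0.38150.
P(Traffic=moderate) = 0.104 + 0.089 + 0.046 + 0.073 + 0.054 = 0.366; P(Weather=snowy | Traffic=moderate) = 0.073/0.366 = 0.19945.
Difference = 0.1820.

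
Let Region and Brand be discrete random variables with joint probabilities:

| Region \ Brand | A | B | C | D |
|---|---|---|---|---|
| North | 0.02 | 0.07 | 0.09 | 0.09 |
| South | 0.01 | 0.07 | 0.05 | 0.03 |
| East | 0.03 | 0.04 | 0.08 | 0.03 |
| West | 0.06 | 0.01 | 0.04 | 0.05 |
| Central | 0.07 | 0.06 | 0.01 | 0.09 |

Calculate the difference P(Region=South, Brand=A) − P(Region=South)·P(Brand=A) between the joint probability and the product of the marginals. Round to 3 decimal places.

-0.020

P(Region=South) = 0.01 + 0.07 + 0.05 + 0.03 = 0.16.
P(Brand=A) = 0.02 + 0.01 + 0.03 + 0.06 + 0.07 = 0.19.
P(Region=South, Brand=A) − P(Region=South)P(Brand=A) = 0.01 − 0.16×0.19 = -0.020.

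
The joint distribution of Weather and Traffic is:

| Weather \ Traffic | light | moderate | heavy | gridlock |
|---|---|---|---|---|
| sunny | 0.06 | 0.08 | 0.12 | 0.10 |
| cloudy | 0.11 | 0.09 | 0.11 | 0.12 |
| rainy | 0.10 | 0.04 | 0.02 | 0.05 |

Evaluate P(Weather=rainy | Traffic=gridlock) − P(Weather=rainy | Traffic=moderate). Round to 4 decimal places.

-0.0053

P(Traffic=gridlock) = 0.10 + 0.12 + 0.05 = 0.27; P(Weather=rainy | Traffic=gridlock) = 0.05/0.27 = 0.18519.
P(Traffic=moderate) = 0.08 + 0.09 + 0.04 = 0.21; P(Weather=rainy | Traffic=moderate) = 0.04/0.21 = 0.19048.
Difference = -0.0053.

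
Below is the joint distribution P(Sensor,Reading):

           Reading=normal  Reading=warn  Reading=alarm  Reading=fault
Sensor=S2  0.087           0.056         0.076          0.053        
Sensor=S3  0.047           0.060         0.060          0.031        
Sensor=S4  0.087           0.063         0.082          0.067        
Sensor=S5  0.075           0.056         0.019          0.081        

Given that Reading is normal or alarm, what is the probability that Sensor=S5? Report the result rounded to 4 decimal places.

0.1764

P(Reading=normal) = 0.087 + 0.047 + 0.087 + 0.075 = 0.296.
P(Reading=alarm) = 0.076 + 0.060 + 0.082 + 0.019 = 0.237.
P(Reading ∈ {normal, alarm}) = 0.296 + 0.237 = 0.533; P(Sensor=S5, Reading ∈ {normal, alarm}) = 0.075 + 0.019 = 0.094.
P(Sensor=S5 | Reading ∈ {normal, alarm}) = 0.094/0.533 = 0.1764.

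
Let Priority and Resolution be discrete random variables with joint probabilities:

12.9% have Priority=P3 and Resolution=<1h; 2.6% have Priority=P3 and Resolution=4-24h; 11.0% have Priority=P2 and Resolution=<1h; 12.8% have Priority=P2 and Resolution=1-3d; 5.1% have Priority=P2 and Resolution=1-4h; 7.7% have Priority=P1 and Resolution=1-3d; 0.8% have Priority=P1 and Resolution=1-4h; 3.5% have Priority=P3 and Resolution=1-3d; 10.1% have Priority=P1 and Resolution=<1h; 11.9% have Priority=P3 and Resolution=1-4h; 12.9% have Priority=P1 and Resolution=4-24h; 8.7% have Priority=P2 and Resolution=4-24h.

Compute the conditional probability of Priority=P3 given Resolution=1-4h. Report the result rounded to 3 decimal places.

P(Resolution=1-4h) = 0.008 + 0.051 + 0.119 = 0.178.
P(Priority=P3 | Resolution=1-4h) = 0.119/0.178 = 0.669.

0.669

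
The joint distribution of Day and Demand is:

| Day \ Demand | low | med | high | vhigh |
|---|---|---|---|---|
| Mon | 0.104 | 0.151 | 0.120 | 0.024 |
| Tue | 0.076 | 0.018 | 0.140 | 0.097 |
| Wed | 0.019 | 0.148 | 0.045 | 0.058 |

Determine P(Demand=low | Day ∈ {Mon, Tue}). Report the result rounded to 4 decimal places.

0.2466

P(Day=Mon) = 0.104 + 0.151 + 0.120 + 0.024 = 0.399.
P(Day=Tue) = 0.076 + 0.018 + 0.140 + 0.097 = 0.331.
P(Day ∈ {Mon, Tue}) = 0.399 + 0.331 = 0.730; P(Demand=low, Day ∈ {Mon, Tue}) = 0.104 + 0.076 = 0.180.
P(Demand=low | Day ∈ {Mon, Tue}) = 0.180/0.730 = 0.2466.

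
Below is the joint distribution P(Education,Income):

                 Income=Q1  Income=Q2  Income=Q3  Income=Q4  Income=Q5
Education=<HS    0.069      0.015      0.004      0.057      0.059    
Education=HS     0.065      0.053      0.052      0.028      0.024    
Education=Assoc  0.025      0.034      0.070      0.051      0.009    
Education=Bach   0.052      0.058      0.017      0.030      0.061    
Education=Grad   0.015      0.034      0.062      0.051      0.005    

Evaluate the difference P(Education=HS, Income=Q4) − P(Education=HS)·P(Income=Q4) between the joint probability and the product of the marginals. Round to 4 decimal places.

-0.0202

P(Education=HS) = 0.065 + 0.053 + 0.052 + 0.028 + 0.024 = 0.222.
P(Income=Q4) = 0.057 + 0.028 + 0.051 + 0.030 + 0.051 = 0.217.
P(Education=HS, Income=Q4) − P(Education=HS)P(Income=Q4) = 0.028 − 0.222×0.217 = -0.0202.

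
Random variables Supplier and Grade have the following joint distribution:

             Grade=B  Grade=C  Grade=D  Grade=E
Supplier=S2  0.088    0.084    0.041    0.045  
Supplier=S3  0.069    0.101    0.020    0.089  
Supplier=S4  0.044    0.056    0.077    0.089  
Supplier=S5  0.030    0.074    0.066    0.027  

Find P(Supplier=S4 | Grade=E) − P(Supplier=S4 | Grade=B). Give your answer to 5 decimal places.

P(Grade=E) = 0.045 + 0.089 + 0.089 + 0.027 = 0.250; P(Supplier=S4 | Grade=E) = 0.089/0.250 = 0.356000.
P(Grade=B) = 0.088 + 0.069 + 0.044 + 0.030 = 0.231; P(Supplier=S4 | Grade=B) = 0.044/0.231 = 0.190476.
Difference = 0.16552.

0.16552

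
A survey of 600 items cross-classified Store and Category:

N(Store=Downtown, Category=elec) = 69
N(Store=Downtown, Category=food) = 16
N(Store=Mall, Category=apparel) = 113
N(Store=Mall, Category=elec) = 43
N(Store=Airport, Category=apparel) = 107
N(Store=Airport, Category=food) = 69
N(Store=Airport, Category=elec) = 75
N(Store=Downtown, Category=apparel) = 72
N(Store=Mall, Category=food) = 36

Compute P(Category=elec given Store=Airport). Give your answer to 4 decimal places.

0.2988

Total with Store=Airport: 69 + 107 + 75 = 251.
P(Category=elec | Store=Airport) = 75/251 = 0.2988.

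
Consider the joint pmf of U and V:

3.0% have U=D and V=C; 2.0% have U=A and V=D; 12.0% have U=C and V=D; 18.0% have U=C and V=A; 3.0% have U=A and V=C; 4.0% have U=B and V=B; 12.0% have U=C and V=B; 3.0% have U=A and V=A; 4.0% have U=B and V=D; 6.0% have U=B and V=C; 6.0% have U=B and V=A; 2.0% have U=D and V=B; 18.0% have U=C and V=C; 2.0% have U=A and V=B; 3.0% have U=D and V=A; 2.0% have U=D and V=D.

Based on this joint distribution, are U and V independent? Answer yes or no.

Every cell satisfies P(U,V) = P(U)·P(V). For instance P(U=B) = 0.200, P(V=A) = 0.300, and 0.200×0.300 = 0.060 matches the joint entry. So U and V are independent.

yes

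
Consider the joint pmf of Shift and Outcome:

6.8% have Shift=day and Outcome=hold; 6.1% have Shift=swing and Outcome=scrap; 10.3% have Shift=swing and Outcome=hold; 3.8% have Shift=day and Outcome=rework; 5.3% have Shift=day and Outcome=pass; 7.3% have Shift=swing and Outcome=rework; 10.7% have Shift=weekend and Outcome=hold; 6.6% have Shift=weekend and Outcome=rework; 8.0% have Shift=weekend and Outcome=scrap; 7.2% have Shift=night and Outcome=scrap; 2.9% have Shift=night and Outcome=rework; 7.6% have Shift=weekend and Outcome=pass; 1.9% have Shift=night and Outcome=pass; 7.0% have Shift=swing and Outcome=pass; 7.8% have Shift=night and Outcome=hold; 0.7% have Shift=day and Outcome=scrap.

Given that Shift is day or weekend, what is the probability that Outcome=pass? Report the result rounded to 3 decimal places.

0.261

P(Shift=day) = 0.053 + 0.038 + 0.007 + 0.068 = 0.166.
P(Shift=weekend) = 0.076 + 0.066 + 0.080 + 0.107 = 0.329.
P(Shift ∈ {day, weekend}) = 0.166 + 0.329 = 0.495; P(Outcome=pass, Shift ∈ {day, weekend}) = 0.053 + 0.076 = 0.129.
P(Outcome=pass | Shift ∈ {day, weekend}) = 0.129/0.495 = 0.261.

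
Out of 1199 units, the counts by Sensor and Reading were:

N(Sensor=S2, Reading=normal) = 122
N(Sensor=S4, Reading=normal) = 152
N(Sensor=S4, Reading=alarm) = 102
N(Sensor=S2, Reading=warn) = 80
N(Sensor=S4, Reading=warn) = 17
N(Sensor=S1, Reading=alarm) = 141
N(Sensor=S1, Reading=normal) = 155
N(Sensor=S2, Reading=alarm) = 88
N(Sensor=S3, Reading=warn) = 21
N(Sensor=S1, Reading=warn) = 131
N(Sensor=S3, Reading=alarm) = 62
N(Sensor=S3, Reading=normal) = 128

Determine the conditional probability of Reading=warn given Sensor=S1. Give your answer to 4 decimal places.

Total with Sensor=S1: 155 + 131 + 141 = 427.
P(Reading=warn | Sensor=S1) = 131/427 = 0.3068.

0.3068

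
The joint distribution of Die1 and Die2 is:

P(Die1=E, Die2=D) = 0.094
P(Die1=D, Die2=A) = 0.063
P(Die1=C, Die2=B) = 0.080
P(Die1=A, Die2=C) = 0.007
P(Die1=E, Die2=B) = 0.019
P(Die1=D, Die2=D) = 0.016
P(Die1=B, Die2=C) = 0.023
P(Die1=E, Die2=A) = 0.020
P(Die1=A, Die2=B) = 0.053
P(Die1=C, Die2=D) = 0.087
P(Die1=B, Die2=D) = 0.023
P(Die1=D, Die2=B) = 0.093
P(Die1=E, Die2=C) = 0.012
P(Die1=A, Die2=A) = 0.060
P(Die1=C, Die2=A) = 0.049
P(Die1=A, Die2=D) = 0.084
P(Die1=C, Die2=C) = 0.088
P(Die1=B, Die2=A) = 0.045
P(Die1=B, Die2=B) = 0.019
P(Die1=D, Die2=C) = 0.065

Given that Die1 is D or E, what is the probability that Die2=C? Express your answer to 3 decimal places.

0.202

P(Die1=D) = 0.063 + 0.093 + 0.065 + 0.016 = 0.237.
P(Die1=E) = 0.020 + 0.019 + 0.012 + 0.094 = 0.145.
P(Die1 ∈ {D, E}) = 0.237 + 0.145 = 0.382; P(Die2=C, Die1 ∈ {D, E}) = 0.065 + 0.012 = 0.077.
P(Die2=C | Die1 ∈ {D, E}) = 0.077/0.382 = 0.202.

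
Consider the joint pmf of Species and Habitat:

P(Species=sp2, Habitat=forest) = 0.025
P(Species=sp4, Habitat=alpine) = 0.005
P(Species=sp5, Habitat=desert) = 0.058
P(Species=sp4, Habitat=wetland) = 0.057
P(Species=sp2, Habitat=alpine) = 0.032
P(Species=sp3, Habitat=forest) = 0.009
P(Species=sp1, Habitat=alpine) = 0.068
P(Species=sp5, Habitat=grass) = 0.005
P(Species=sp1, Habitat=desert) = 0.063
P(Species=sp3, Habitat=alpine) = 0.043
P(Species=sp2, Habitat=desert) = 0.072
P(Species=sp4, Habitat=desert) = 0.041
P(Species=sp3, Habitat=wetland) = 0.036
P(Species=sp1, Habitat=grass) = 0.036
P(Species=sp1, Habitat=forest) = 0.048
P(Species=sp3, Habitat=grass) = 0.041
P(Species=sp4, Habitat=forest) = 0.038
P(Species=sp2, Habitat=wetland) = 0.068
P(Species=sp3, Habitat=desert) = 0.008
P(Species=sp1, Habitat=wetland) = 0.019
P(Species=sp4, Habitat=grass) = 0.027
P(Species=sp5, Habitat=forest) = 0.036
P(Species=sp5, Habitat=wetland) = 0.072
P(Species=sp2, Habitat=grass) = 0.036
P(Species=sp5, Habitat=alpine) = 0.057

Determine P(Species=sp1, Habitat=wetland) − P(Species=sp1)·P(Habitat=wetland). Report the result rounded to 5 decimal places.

P(Species=sp1) = 0.048 + 0.036 + 0.019 + 0.063 + 0.068 = 0.234.
P(Habitat=wetland) = 0.019 + 0.068 + 0.036 + 0.057 + 0.072 = 0.252.
P(Species=sp1, Habitat=wetland) − P(Species=sp1)P(Habitat=wetland) = 0.019 − 0.234×0.252 = -0.03997.

-0.03997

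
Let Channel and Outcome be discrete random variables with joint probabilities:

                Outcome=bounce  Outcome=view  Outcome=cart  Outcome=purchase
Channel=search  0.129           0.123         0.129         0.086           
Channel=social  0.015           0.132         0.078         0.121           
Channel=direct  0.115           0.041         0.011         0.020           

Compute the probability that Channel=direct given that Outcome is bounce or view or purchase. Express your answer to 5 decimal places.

0.22506

P(Outcome=bounce) = 0.129 + 0.015 + 0.115 = 0.259.
P(Outcome=view) = 0.123 + 0.132 + 0.041 = 0.296.
P(Outcome=purchase) = 0.086 + 0.121 + 0.020 = 0.227.
P(Outcome ∈ {bounce, view, purchase}) = 0.259 + 0.296 + 0.227 = 0.782; P(Channel=direct, Outcome ∈ {bounce, view, purchase}) = 0.115 + 0.041 + 0.020 = 0.176.
P(Channel=direct | Outcome ∈ {bounce, view, purchase}) = 0.176/0.782 = 0.22506.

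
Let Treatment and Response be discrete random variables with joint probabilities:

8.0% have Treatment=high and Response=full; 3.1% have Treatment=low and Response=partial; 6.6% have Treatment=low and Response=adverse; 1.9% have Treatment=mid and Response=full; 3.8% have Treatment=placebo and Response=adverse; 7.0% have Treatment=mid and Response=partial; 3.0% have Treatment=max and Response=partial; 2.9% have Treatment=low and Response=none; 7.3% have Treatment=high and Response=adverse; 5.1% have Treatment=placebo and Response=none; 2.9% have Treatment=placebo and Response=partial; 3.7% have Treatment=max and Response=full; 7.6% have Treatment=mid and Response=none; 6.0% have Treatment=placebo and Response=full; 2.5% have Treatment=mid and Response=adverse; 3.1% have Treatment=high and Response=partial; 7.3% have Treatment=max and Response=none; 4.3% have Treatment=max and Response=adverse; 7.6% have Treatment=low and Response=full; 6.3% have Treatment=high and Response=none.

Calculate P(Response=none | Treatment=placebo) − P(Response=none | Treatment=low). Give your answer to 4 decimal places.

0.1430

P(Treatment=placebo) = 0.051 + 0.029 + 0.060 + 0.038 = 0.178; P(Response=none | Treatment=placebo) = 0.051/0.178 = 0.28652.
P(Treatment=low) = 0.029 + 0.031 + 0.076 + 0.066 = 0.202; P(Response=none | Treatment=low) = 0.029/0.202 = 0.14356.
Difference = 0.1430.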